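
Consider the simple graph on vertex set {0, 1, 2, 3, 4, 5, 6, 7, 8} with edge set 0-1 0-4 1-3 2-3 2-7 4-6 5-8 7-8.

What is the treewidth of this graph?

1

A width-1 tree decomposition is:
Bags: B1 = {5, 8}  B2 = {7, 8}  B3 = {2, 7}  B4 = {2, 3}  B5 = {1, 3}  B6 = {0, 1}  B7 = {0, 4}  B8 = {4, 6}
Tree: B1–B2, B2–B3, B3–B4, B4–B5, B5–B6, B6–B7, B7–B8
Every bag has size at most 2, so the width is 2 − 1 = 1 and tw(G) ≤ 1. G has an edge, so its treewidth is at least 1. Therefore the treewidth is 1.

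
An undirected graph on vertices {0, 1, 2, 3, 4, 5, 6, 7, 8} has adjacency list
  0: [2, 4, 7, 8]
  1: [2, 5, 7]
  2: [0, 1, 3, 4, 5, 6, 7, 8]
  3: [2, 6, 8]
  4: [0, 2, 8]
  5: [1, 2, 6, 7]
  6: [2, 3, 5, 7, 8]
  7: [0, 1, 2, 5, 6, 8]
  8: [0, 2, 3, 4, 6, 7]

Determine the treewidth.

A width-3 tree decomposition is:
Bags: B1 = {0, 2, 4, 8}  B2 = {0, 2, 7, 8}  B3 = {2, 6, 7, 8}  B4 = {2, 5, 6, 7}  B5 = {2, 3, 6, 8}  B6 = {1, 2, 5, 7}
Tree: B1–B2, B2–B3, B3–B4, B3–B5, B4–B6
The largest bag has 4 vertices, giving width 3; this decomposition certifies tw(G) ≤ 3. Conversely, {2, 3, 6, 8} is a clique of size 4, and the vertices of any clique must share a bag in every tree decomposition; so some bag has ≥ 4 vertices and tw(G) ≥ 3. Therefore the treewidth is 3.

3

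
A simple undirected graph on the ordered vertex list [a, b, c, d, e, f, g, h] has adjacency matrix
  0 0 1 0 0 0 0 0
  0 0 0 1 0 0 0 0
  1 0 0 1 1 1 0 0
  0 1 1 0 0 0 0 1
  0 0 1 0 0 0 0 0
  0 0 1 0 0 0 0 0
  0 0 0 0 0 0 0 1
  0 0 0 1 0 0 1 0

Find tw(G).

1

A width-1 tree decomposition is:
Bags: B1 = {c, d}  B2 = {c, f}  B3 = {a, c}  B4 = {b, d}  B5 = {d, h}  B6 = {g, h}  B7 = {c, e}
Tree: B1–B2, B2–B3, B1–B4, B1–B5, B5–B6, B1–B7
The largest bag has 2 vertices, giving width 1; this decomposition certifies tw(G) ≤ 1. Since G has at least one edge (e.g. d–c), it is not an edgeless graph, so tw(G) ≥ 1. Hence tw(G) = 1 exactly.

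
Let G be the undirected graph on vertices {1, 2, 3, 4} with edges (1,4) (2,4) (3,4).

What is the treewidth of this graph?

A width-1 tree decomposition is:
Bags: B1 = {3, 4}  B2 = {2, 4}  B3 = {1, 4}
Tree: B1–B2, B2–B3
Every bag has size at most 2, so the width is 2 − 1 = 1 and tw(G) ≤ 1. Any graph with an edge has treewidth ≥ 1, and G has the edge 3–4. Therefore the treewidth is 1.

1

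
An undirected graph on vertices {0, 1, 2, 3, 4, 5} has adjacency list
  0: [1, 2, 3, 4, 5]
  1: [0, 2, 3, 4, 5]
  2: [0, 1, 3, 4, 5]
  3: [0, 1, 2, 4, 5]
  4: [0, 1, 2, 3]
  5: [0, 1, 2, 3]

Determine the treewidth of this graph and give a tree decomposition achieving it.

The largest bag has 5 vertices, giving width 4; this decomposition certifies tw(G) ≤ 4. For the lower bound, the 5 vertices {0, 1, 2, 3, 4} are pairwise adjacent, and any tree decomposition puts a clique entirely inside one bag — forcing width ≥ 4. The upper and lower bounds meet at 4, so that is the treewidth.

Treewidth 4.
One such decomposition:
Bags: B1 = {0, 1, 2, 3, 5}  B2 = {0, 1, 2, 3, 4}
Tree: B1–B2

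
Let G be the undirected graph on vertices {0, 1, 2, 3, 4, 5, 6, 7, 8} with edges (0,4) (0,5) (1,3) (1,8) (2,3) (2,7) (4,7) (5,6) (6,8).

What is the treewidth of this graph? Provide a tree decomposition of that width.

Treewidth 2.
Bags: B1 = {0, 4, 7}  B2 = {0, 5, 7}  B3 = {5, 6, 7}  B4 = {6, 7, 8}  B5 = {1, 7, 8}  B6 = {1, 3, 7}  B7 = {2, 3, 7}
Tree: B1–B2, B2–B3, B3–B4, B4–B5, B5–B6, B6–B7

Each bag holds 3 vertices, so the decomposition has width 2, which upper-bounds the treewidth. The edges 7–4–0–5–6–8–1–3–2–7 form a cycle, so G is not a tree and its treewidth is at least 2. Combining the bounds, tw(G) = 2.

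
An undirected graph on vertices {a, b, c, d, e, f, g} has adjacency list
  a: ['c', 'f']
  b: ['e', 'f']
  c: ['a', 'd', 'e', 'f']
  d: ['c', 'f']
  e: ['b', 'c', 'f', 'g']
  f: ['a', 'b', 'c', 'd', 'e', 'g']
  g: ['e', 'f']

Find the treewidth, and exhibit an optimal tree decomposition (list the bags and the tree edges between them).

Treewidth 2.
One optimal decomposition is:
Bags: B1 = {c, d, f}  B2 = {c, e, f}  B3 = {e, f, g}  B4 = {b, e, f}  B5 = {a, c, f}
Tree: B1–B2, B2–B3, B2–B4, B2–B5

Each bag holds 3 vertices, so the decomposition has width 2, which upper-bounds the treewidth. Conversely, {e, f, g} is a clique of size 3, and the vertices of any clique must share a bag in every tree decomposition; so some bag has ≥ 3 vertices and tw(G) ≥ 2. Combining the bounds, tw(G) = 2.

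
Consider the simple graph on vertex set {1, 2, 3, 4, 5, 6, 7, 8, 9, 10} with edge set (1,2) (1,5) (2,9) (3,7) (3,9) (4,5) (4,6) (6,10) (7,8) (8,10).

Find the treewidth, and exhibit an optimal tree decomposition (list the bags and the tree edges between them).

Treewidth 2.
Bags: B1 = {1, 4, 5}  B2 = {1, 2, 4}  B3 = {2, 4, 9}  B4 = {3, 4, 9}  B5 = {3, 4, 7}  B6 = {4, 7, 8}  B7 = {4, 8, 10}  B8 = {4, 6, 10}
Tree: B1–B2, B2–B3, B3–B4, B4–B5, B5–B6, B6–B7, B7–B8

Every bag has size at most 3, so the width is 3 − 1 = 2 and tw(G) ≤ 2. For the lower bound, G contains the cycle 4–5–1–2–9–3–7–8–10–6–4, so G is not a forest; only forests have treewidth ≤ 1, hence tw(G) ≥ 2. The upper and lower bounds meet at 2, so that is the treewidth.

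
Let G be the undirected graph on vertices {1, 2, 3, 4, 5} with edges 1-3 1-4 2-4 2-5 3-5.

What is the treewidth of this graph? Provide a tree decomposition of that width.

Treewidth 2.
One optimal decomposition is:
Bags: B1 = {2, 3, 5}  B2 = {2, 3, 4}  B3 = {1, 3, 4}
Tree: B1–B2, B2–B3

Every bag has size at most 3, so the width is 3 − 1 = 2 and tw(G) ≤ 2. The edges 3–5–2–4–1–3 form a cycle, so G is not a tree and its treewidth is at least 2. Therefore the treewidth is 2.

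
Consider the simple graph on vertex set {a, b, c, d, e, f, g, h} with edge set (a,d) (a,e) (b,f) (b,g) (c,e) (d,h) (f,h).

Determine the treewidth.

1

A width-1 tree decomposition is:
Bags: B1 = {c, e}  B2 = {a, e}  B3 = {a, d}  B4 = {d, h}  B5 = {f, h}  B6 = {b, f}  B7 = {b, g}
Tree: B1–B2, B2–B3, B3–B4, B4–B5, B5–B6, B6–B7
Every bag has size at most 2, so the width is 2 − 1 = 1 and tw(G) ≤ 1. Since G has at least one edge (e.g. c–e), it is not an edgeless graph, so tw(G) ≥ 1. Combining the bounds, tw(G) = 1.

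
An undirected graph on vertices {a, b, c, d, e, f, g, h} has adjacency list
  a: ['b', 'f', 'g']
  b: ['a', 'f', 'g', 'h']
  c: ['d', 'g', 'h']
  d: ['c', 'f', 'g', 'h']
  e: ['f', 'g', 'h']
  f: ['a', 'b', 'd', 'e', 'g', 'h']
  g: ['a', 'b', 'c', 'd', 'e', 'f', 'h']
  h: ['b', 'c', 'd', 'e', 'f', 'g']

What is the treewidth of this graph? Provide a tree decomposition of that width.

Every bag has size at most 4, so the width is 4 − 1 = 3 and tw(G) ≤ 3. For the lower bound, the 4 vertices {c, d, g, h} are pairwise adjacent, and any tree decomposition puts a clique entirely inside one bag — forcing width ≥ 3. Hence tw(G) = 3 exactly.

Treewidth 3.
Bags: B1 = {d, f, g, h}  B2 = {b, f, g, h}  B3 = {a, b, f, g}  B4 = {e, f, g, h}  B5 = {c, d, g, h}
Tree: B1–B2, B2–B3, B2–B4, B1–B5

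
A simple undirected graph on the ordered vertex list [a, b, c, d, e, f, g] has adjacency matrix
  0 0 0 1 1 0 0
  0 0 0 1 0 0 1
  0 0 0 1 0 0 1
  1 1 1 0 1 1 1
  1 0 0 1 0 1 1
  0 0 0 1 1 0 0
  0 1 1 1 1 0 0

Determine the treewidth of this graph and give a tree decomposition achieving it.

Treewidth 2.
One optimal decomposition is:
Bags: B1 = {b, d, g}  B2 = {d, e, g}  B3 = {d, e, f}  B4 = {a, d, e}  B5 = {c, d, g}
Tree: B1–B2, B2–B3, B2–B4, B2–B5

The largest bag has 3 vertices, giving width 2; this decomposition certifies tw(G) ≤ 2. Conversely, {d, e, g} is a clique of size 3, and the vertices of any clique must share a bag in every tree decomposition; so some bag has ≥ 3 vertices and tw(G) ≥ 2. Therefore the treewidth is 2.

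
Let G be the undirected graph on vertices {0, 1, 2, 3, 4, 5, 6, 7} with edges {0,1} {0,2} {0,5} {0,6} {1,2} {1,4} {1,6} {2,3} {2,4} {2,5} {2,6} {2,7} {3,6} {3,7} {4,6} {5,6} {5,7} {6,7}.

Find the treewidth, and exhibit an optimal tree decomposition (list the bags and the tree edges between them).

The largest bag has 4 vertices, giving width 3; this decomposition certifies tw(G) ≤ 3. For the lower bound, the 4 vertices {0, 1, 2, 6} are pairwise adjacent, and any tree decomposition puts a clique entirely inside one bag — forcing width ≥ 3. Therefore the treewidth is 3.

Treewidth 3.
Bags: B1 = {0, 1, 2, 6}  B2 = {1, 2, 4, 6}  B3 = {0, 2, 5, 6}  B4 = {2, 5, 6, 7}  B5 = {2, 3, 6, 7}
Tree: B1–B2, B1–B3, B3–B4, B4–B5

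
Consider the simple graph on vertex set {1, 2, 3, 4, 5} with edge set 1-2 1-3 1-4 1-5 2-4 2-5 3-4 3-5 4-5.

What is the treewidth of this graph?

3

A width-3 tree decomposition is:
Bags: B1 = {1, 2, 4, 5}  B2 = {1, 3, 4, 5}
Tree: B1–B2
Each bag holds 4 vertices, so the decomposition has width 3, which upper-bounds the treewidth. Conversely, {1, 2, 4, 5} is a clique of size 4, and the vertices of any clique must share a bag in every tree decomposition; so some bag has ≥ 4 vertices and tw(G) ≥ 3. The upper and lower bounds meet at 3, so that is the treewidth.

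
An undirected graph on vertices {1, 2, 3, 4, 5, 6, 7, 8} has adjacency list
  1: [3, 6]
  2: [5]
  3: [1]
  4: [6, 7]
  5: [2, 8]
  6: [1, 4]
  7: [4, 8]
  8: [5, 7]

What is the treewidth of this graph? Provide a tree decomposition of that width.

The largest bag has 2 vertices, giving width 1; this decomposition certifies tw(G) ≤ 1. Since G has at least one edge (e.g. 3–1), it is not an edgeless graph, so tw(G) ≥ 1. The upper and lower bounds meet at 1, so that is the treewidth.

Treewidth 1.
One optimal decomposition is:
Bags: B1 = {1, 3}  B2 = {1, 6}  B3 = {4, 6}  B4 = {4, 7}  B5 = {7, 8}  B6 = {5, 8}  B7 = {2, 5}
Tree: B1–B2, B2–B3, B3–B4, B4–B5, B5–B6, B6–B7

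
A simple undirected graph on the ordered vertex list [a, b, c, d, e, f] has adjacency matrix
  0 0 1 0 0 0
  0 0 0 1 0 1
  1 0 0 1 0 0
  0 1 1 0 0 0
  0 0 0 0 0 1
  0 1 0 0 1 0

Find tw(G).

A width-1 tree decomposition is:
Bags: B1 = {e, f}  B2 = {b, f}  B3 = {b, d}  B4 = {c, d}  B5 = {a, c}
Tree: B1–B2, B2–B3, B3–B4, B4–B5
Every bag has size at most 2, so the width is 2 − 1 = 1 and tw(G) ≤ 1. Any graph with an edge has treewidth ≥ 1, and G has the edge e–f. Combining the bounds, tw(G) = 1.

1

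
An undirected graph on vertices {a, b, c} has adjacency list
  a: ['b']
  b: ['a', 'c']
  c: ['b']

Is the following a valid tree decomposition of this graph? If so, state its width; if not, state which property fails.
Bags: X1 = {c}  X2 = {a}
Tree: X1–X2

A tree decomposition must satisfy three properties: every vertex lies in some bag; for every edge, both endpoints lie together in some bag; and for every vertex, the bags containing it form a connected subtree. Here vertex b appears in no bag, so the decomposition is invalid.

No — vertex b appears in no bag.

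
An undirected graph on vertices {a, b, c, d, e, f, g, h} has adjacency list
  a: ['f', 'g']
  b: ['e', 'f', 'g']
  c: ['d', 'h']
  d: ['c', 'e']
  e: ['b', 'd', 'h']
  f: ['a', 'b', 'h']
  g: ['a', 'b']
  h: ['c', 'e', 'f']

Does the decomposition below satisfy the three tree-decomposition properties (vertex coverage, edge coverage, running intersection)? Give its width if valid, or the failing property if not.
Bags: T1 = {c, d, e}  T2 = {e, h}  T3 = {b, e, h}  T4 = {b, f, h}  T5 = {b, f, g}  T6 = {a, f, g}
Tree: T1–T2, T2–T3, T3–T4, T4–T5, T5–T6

No — edge (c,h) lies in no bag.

A tree decomposition must satisfy three properties: every vertex lies in some bag; for every edge, both endpoints lie together in some bag; and for every vertex, the bags containing it form a connected subtree. Here edge (c,h) lies in no bag, so the decomposition is invalid.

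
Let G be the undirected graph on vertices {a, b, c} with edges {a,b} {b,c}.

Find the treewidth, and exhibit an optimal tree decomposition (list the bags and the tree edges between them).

Treewidth 1.
Bags: B1 = {b, c}  B2 = {a, b}
Tree: B1–B2

The largest bag has 2 vertices, giving width 1; this decomposition certifies tw(G) ≤ 1. Since G has at least one edge (e.g. b–c), it is not an edgeless graph, so tw(G) ≥ 1. The upper and lower bounds meet at 1, so that is the treewidth.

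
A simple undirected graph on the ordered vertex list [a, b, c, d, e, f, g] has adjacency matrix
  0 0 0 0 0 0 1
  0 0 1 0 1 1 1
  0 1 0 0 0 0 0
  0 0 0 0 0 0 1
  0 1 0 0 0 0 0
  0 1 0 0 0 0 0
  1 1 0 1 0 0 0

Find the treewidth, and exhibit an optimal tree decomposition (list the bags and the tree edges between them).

Treewidth 1.
One optimal decomposition is:
Bags: B1 = {b, f}  B2 = {b, g}  B3 = {b, e}  B4 = {a, g}  B5 = {b, c}  B6 = {d, g}
Tree: B1–B2, B2–B3, B2–B4, B2–B5, B4–B6

The largest bag has 2 vertices, giving width 1; this decomposition certifies tw(G) ≤ 1. Since G has at least one edge (e.g. f–b), it is not an edgeless graph, so tw(G) ≥ 1. Hence tw(G) = 1 exactly.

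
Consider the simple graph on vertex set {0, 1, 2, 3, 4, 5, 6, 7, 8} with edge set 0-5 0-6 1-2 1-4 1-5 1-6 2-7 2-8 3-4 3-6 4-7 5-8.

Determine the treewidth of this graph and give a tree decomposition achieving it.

Each bag holds 4 vertices, so the decomposition has width 3, which upper-bounds the treewidth. For the lower bound: the 4 vertex sets {0,5,8}, {6}, {1}, {2,3,4,7} are disjoint, each induces a connected subgraph, and every pair is joined by at least one edge of G. Contracting each set to a single vertex therefore yields K_{4} as a minor, and since treewidth is minor-monotone, tw(G) ≥ tw(K_{4}) = 3. The upper and lower bounds meet at 3, so that is the treewidth.

Treewidth 3.
One such decomposition:
Bags: B1 = {0, 5, 6, 8}  B2 = {1, 5, 6, 8}  B3 = {1, 2, 6, 8}  B4 = {1, 2, 3, 6}  B5 = {1, 2, 3, 4}  B6 = {2, 3, 4, 7}
Tree: B1–B2, B2–B3, B3–B4, B4–B5, B5–B6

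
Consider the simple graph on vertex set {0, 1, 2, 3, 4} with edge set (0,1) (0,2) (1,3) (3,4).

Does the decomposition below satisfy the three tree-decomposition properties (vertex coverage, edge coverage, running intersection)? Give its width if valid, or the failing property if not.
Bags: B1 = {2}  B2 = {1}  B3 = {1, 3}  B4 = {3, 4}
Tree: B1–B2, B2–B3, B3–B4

A tree decomposition must satisfy three properties: every vertex lies in some bag; for every edge, both endpoints lie together in some bag; and for every vertex, the bags containing it form a connected subtree. Here vertex 0 appears in no bag, so the decomposition is invalid.

No — vertex 0 appears in no bag.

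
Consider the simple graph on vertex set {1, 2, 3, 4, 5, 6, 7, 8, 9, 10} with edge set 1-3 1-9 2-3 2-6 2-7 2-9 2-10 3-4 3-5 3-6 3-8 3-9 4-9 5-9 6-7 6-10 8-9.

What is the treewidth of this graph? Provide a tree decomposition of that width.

The largest bag has 3 vertices, giving width 2; this decomposition certifies tw(G) ≤ 2. Conversely, {2, 6, 10} is a clique of size 3, and the vertices of any clique must share a bag in every tree decomposition; so some bag has ≥ 3 vertices and tw(G) ≥ 2. Hence tw(G) = 2 exactly.

Treewidth 2.
One optimal decomposition is:
Bags: B1 = {2, 3, 9}  B2 = {2, 3, 6}  B3 = {3, 8, 9}  B4 = {2, 6, 7}  B5 = {1, 3, 9}  B6 = {3, 4, 9}  B7 = {3, 5, 9}  B8 = {2, 6, 10}
Tree: B1–B2, B1–B3, B2–B4, B1–B5, B5–B6, B5–B7, B4–B8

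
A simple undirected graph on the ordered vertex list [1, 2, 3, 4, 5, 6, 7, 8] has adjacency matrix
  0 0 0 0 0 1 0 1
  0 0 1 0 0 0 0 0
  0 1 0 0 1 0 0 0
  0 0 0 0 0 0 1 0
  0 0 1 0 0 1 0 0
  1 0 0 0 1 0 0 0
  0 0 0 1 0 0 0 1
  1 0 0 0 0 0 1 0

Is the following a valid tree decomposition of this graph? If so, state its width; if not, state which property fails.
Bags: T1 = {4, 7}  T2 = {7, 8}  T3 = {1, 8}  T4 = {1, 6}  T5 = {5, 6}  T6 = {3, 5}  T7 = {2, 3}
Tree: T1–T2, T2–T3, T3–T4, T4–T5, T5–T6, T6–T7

Checking the three conditions: (i) the bags cover all of {1, 2, 3, 4, 5, 6, 7, 8}; (ii) for each edge, some bag contains both endpoints; (iii) the bags containing any fixed vertex form a subtree. All hold, so the decomposition is valid with width 2 − 1 = 1.

Yes; width 1.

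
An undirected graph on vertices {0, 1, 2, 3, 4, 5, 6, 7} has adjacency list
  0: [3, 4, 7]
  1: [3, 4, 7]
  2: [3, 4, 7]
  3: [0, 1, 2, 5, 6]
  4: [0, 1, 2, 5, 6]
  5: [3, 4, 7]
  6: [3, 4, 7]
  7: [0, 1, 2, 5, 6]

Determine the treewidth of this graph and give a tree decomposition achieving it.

Treewidth 3.
One such decomposition:
Bags: B1 = {3, 4, 5, 7}  B2 = {3, 4, 6, 7}  B3 = {0, 3, 4, 7}  B4 = {2, 3, 4, 7}  B5 = {1, 3, 4, 7}
Tree: B1–B2, B2–B3, B3–B4, B4–B5

Every bag has size at most 4, so the width is 4 − 1 = 3 and tw(G) ≤ 3. For the lower bound: the 4 vertex sets {5,7}, {4,6}, {3}, {0} are disjoint, each induces a connected subgraph, and every pair is joined by at least one edge of G. Contracting each set to a single vertex therefore yields K_{4} as a minor, and since treewidth is minor-monotone, tw(G) ≥ tw(K_{4}) = 3. Combining the bounds, tw(G) = 3.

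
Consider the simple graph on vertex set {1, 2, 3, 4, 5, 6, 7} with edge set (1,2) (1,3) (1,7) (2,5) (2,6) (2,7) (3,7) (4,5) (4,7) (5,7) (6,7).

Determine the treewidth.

A width-2 tree decomposition is:
Bags: B1 = {1, 2, 7}  B2 = {2, 5, 7}  B3 = {1, 3, 7}  B4 = {4, 5, 7}  B5 = {2, 6, 7}
Tree: B1–B2, B1–B3, B2–B4, B2–B5
The largest bag has 3 vertices, giving width 2; this decomposition certifies tw(G) ≤ 2. Conversely, {1, 2, 7} is a clique of size 3, and the vertices of any clique must share a bag in every tree decomposition; so some bag has ≥ 3 vertices and tw(G) ≥ 2. The upper and lower bounds meet at 2, so that is the treewidth.

2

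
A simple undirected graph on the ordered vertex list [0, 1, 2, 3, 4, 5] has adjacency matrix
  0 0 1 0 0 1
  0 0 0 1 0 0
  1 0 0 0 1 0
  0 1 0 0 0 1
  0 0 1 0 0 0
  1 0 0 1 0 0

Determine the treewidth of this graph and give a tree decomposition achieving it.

Every bag has size at most 2, so the width is 2 − 1 = 1 and tw(G) ≤ 1. G has an edge, so its treewidth is at least 1. The upper and lower bounds meet at 1, so that is the treewidth.

Treewidth 1.
Bags: B1 = {2, 4}  B2 = {0, 2}  B3 = {0, 5}  B4 = {3, 5}  B5 = {1, 3}
Tree: B1–B2, B2–B3, B3–B4, B4–B5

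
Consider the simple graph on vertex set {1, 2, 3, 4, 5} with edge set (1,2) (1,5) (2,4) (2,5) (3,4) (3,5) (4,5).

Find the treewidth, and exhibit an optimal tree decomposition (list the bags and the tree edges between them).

Each bag holds 3 vertices, so the decomposition has width 2, which upper-bounds the treewidth. For the lower bound, the 3 vertices {1, 2, 5} are pairwise adjacent, and any tree decomposition puts a clique entirely inside one bag — forcing width ≥ 2. Hence tw(G) = 2 exactly.

Treewidth 2.
One optimal decomposition is:
Bags: B1 = {2, 4, 5}  B2 = {1, 2, 5}  B3 = {3, 4, 5}
Tree: B1–B2, B1–B3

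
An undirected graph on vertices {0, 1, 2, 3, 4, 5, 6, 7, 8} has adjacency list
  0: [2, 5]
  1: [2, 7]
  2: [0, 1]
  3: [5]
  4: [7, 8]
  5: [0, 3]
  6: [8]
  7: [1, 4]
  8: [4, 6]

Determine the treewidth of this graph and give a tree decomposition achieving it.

Treewidth 1.
Bags: B1 = {6, 8}  B2 = {4, 8}  B3 = {4, 7}  B4 = {1, 7}  B5 = {1, 2}  B6 = {0, 2}  B7 = {0, 5}  B8 = {3, 5}
Tree: B1–B2, B2–B3, B3–B4, B4–B5, B5–B6, B6–B7, B7–B8

Every bag has size at most 2, so the width is 2 − 1 = 1 and tw(G) ≤ 1. Any graph with an edge has treewidth ≥ 1, and G has the edge 6–8. Combining the bounds, tw(G) = 1.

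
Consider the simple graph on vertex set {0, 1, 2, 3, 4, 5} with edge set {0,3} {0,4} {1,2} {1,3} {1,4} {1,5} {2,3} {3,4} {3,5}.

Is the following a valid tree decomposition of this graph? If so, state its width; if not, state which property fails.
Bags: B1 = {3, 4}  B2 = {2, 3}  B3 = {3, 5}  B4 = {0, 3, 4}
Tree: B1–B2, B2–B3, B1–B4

No — vertex 1 appears in no bag.

A tree decomposition must satisfy three properties: every vertex lies in some bag; for every edge, both endpoints lie together in some bag; and for every vertex, the bags containing it form a connected subtree. Here vertex 1 appears in no bag, so the decomposition is invalid.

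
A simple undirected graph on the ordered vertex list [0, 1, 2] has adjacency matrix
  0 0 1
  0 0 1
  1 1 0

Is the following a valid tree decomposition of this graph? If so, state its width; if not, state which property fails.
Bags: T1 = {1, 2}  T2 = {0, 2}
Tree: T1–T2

Checking the three conditions: (i) the bags cover all of {0, 1, 2}; (ii) for each edge, some bag contains both endpoints; (iii) the bags containing any fixed vertex form a subtree. All hold, so the decomposition is valid with width 2 − 1 = 1.

Yes; width 1.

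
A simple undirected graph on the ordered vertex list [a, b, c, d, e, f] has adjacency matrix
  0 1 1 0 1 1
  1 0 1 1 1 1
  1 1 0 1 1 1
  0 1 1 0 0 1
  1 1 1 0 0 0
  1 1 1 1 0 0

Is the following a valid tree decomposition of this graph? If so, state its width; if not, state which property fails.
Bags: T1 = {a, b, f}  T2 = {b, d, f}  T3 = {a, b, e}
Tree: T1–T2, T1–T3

A tree decomposition must satisfy three properties: every vertex lies in some bag; for every edge, both endpoints lie together in some bag; and for every vertex, the bags containing it form a connected subtree. Here vertex c appears in no bag, so the decomposition is invalid.

No — vertex c appears in no bag.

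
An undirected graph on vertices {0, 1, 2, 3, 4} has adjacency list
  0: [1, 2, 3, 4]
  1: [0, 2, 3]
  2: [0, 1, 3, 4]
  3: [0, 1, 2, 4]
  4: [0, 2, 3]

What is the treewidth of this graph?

3

A width-3 tree decomposition is:
Bags: B1 = {0, 1, 2, 3}  B2 = {0, 2, 3, 4}
Tree: B1–B2
Every bag has size at most 4, so the width is 4 − 1 = 3 and tw(G) ≤ 3. Conversely, {0, 1, 2, 3} is a clique of size 4, and the vertices of any clique must share a bag in every tree decomposition; so some bag has ≥ 4 vertices and tw(G) ≥ 3. Therefore the treewidth is 3.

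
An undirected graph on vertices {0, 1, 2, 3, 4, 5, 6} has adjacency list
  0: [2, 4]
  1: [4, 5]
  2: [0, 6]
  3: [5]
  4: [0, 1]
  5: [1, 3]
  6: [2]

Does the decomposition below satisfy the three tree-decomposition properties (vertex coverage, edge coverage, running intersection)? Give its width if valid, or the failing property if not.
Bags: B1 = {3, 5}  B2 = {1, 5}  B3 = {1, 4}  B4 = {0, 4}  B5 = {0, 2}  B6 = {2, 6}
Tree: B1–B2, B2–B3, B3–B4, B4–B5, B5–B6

Vertex coverage: the bags together contain {0, 1, 2, 3, 4, 5, 6}, the full vertex set. Edge coverage: each edge of G has both endpoints in at least one bag. Running intersection: for every vertex, the bags containing it form a connected subtree. All three properties hold, so this is a valid tree decomposition of width max|bag| − 1 = 1, and hence tw(G) ≤ 1.

Yes; width 1.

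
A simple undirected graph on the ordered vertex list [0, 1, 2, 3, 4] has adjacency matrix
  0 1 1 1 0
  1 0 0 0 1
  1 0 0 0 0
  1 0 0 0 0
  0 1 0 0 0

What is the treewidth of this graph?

A width-1 tree decomposition is:
Bags: B1 = {0, 2}  B2 = {0, 1}  B3 = {0, 3}  B4 = {1, 4}
Tree: B1–B2, B1–B3, B2–B4
Every bag has size at most 2, so the width is 2 − 1 = 1 and tw(G) ≤ 1. Any graph with an edge has treewidth ≥ 1, and G has the edge 2–0. Combining the bounds, tw(G) = 1.

1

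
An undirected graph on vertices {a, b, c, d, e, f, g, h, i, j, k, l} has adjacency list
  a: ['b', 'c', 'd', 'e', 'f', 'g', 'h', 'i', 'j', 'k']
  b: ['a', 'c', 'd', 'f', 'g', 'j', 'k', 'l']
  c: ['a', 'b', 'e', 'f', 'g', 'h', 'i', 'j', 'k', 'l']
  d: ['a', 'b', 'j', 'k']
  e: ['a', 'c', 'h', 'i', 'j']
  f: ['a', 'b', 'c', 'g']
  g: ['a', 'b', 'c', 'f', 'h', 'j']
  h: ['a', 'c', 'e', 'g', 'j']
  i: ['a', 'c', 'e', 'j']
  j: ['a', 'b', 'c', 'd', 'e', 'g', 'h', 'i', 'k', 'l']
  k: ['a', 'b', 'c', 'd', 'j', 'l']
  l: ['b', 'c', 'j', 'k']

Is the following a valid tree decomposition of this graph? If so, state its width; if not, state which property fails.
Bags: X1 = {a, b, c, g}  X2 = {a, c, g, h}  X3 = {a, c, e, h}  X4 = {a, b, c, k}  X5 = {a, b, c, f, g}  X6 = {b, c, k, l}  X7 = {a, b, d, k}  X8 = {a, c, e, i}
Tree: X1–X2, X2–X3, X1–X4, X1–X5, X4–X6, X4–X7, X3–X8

No — vertex j appears in no bag.

A tree decomposition must satisfy three properties: every vertex lies in some bag; for every edge, both endpoints lie together in some bag; and for every vertex, the bags containing it form a connected subtree. Here vertex j appears in no bag, so the decomposition is invalid.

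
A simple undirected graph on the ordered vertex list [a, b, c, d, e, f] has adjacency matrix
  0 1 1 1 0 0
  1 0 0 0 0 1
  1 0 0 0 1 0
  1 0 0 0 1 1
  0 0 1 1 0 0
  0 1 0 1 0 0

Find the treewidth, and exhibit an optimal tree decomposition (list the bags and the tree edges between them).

Treewidth 2.
One optimal decomposition is:
Bags: B1 = {a, b, f}  B2 = {a, d, f}  B3 = {a, c, d}  B4 = {c, d, e}
Tree: B1–B2, B2–B3, B3–B4

The largest bag has 3 vertices, giving width 2; this decomposition certifies tw(G) ≤ 2. For the lower bound, G contains the cycle b–f–d–a–b, so G is not a forest; only forests have treewidth ≤ 1, hence tw(G) ≥ 2. The upper and lower bounds meet at 2, so that is the treewidth.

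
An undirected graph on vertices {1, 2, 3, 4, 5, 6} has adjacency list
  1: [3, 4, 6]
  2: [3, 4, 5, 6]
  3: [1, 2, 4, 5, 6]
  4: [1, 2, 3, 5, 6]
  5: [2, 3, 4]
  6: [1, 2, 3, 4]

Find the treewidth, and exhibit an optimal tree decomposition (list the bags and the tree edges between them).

Every bag has size at most 4, so the width is 4 − 1 = 3 and tw(G) ≤ 3. For the lower bound, the 4 vertices {1, 3, 4, 6} are pairwise adjacent, and any tree decomposition puts a clique entirely inside one bag — forcing width ≥ 3. Therefore the treewidth is 3.

Treewidth 3.
One optimal decomposition is:
Bags: B1 = {2, 3, 4, 5}  B2 = {2, 3, 4, 6}  B3 = {1, 3, 4, 6}
Tree: B1–B2, B2–B3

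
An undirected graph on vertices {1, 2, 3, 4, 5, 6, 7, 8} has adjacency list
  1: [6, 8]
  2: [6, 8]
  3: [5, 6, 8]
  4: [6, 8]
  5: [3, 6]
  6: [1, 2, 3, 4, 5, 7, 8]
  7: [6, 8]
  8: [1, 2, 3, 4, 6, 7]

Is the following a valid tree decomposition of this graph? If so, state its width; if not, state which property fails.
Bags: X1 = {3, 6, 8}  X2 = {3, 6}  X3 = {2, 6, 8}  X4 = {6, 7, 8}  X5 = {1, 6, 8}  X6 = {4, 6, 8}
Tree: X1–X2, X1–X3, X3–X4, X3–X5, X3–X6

No — vertex 5 appears in no bag.

A tree decomposition must satisfy three properties: every vertex lies in some bag; for every edge, both endpoints lie together in some bag; and for every vertex, the bags containing it form a connected subtree. Here vertex 5 appears in no bag, so the decomposition is invalid.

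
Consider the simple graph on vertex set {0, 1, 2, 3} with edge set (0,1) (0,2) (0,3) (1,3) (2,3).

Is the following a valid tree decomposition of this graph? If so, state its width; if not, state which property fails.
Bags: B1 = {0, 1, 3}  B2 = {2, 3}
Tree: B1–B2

A tree decomposition must satisfy three properties: every vertex lies in some bag; for every edge, both endpoints lie together in some bag; and for every vertex, the bags containing it form a connected subtree. Here edge (0,2) lies in no bag, so the decomposition is invalid.

No — edge (0,2) lies in no bag.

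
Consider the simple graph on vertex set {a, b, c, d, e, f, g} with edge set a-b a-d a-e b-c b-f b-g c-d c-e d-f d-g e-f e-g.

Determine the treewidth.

A width-3 tree decomposition is:
Bags: B1 = {b, d, e, f}  B2 = {b, d, e, g}  B3 = {a, b, d, e}  B4 = {b, c, d, e}
Tree: B1–B2, B2–B3, B3–B4
The largest bag has 4 vertices, giving width 3; this decomposition certifies tw(G) ≤ 3. For the lower bound: the 4 vertex sets {b,f}, {d,g}, {e}, {a} are disjoint, each induces a connected subgraph, and every pair is joined by at least one edge of G. Contracting each set to a single vertex therefore yields K_{4} as a minor, and since treewidth is minor-monotone, tw(G) ≥ tw(K_{4}) = 3. Combining the bounds, tw(G) = 3.

3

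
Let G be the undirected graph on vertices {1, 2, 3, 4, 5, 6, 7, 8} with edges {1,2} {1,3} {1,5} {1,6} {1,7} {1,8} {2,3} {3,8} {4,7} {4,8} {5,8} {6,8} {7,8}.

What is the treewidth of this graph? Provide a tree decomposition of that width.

Treewidth 2.
One such decomposition:
Bags: B1 = {1, 5, 8}  B2 = {1, 6, 8}  B3 = {1, 3, 8}  B4 = {1, 7, 8}  B5 = {4, 7, 8}  B6 = {1, 2, 3}
Tree: B1–B2, B1–B3, B2–B4, B4–B5, B3–B6

The largest bag has 3 vertices, giving width 2; this decomposition certifies tw(G) ≤ 2. Conversely, {1, 3, 8} is a clique of size 3, and the vertices of any clique must share a bag in every tree decomposition; so some bag has ≥ 3 vertices and tw(G) ≥ 2. Therefore the treewidth is 2.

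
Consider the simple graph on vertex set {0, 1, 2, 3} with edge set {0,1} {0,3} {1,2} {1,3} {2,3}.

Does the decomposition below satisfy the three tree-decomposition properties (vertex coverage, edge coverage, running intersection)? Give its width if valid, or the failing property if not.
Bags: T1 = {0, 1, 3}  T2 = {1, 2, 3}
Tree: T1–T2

Every vertex of G appears in some bag (union = {0, 1, 2, 3}); every edge is covered by a bag; and for each vertex v the set of bags containing v is connected in the bag tree. The decomposition is therefore valid. The largest bag has 3 vertices, so the width is 2.

Yes; width 2.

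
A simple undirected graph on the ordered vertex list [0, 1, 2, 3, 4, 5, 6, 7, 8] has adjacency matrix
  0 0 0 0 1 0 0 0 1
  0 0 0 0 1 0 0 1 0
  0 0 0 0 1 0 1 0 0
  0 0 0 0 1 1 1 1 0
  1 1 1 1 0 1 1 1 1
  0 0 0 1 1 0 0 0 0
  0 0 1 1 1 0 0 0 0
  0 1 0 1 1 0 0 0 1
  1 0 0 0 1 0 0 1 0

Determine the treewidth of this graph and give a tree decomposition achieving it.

Treewidth 2.
Bags: B1 = {4, 7, 8}  B2 = {3, 4, 7}  B3 = {3, 4, 5}  B4 = {0, 4, 8}  B5 = {3, 4, 6}  B6 = {2, 4, 6}  B7 = {1, 4, 7}
Tree: B1–B2, B2–B3, B1–B4, B3–B5, B5–B6, B1–B7

Each bag holds 3 vertices, so the decomposition has width 2, which upper-bounds the treewidth. For the lower bound, the 3 vertices {0, 4, 8} are pairwise adjacent, and any tree decomposition puts a clique entirely inside one bag — forcing width ≥ 2. Hence tw(G) = 2 exactly.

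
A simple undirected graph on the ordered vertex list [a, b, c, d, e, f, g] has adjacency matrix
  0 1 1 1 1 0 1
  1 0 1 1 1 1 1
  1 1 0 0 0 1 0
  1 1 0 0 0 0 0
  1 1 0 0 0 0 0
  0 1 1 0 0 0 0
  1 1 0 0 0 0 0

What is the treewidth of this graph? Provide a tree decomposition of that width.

Treewidth 2.
Bags: B1 = {a, b, d}  B2 = {a, b, c}  B3 = {b, c, f}  B4 = {a, b, e}  B5 = {a, b, g}
Tree: B1–B2, B2–B3, B2–B4, B2–B5

Every bag has size at most 3, so the width is 3 − 1 = 2 and tw(G) ≤ 2. Conversely, {a, b, d} is a clique of size 3, and the vertices of any clique must share a bag in every tree decomposition; so some bag has ≥ 3 vertices and tw(G) ≥ 2. Therefore the treewidth is 2.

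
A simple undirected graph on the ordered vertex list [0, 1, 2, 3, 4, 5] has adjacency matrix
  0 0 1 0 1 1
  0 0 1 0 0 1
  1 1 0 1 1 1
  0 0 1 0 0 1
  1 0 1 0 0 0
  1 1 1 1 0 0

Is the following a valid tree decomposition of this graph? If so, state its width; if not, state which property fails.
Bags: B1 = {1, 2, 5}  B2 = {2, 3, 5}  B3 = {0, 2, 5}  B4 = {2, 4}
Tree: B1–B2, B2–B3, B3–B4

A tree decomposition must satisfy three properties: every vertex lies in some bag; for every edge, both endpoints lie together in some bag; and for every vertex, the bags containing it form a connected subtree. Here edge (0,4) lies in no bag, so the decomposition is invalid.

No — edge (0,4) lies in no bag.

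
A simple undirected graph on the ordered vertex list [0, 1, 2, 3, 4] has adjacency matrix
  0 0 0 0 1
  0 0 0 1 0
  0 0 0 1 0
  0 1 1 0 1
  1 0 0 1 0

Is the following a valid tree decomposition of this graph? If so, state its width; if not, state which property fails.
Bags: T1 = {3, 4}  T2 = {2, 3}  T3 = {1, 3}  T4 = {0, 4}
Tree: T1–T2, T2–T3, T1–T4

Yes; width 1.

Vertex coverage: the bags together contain {0, 1, 2, 3, 4}, the full vertex set. Edge coverage: each edge of G has both endpoints in at least one bag. Running intersection: for every vertex, the bags containing it form a connected subtree. All three properties hold, so this is a valid tree decomposition of width max|bag| − 1 = 1, and hence tw(G) ≤ 1.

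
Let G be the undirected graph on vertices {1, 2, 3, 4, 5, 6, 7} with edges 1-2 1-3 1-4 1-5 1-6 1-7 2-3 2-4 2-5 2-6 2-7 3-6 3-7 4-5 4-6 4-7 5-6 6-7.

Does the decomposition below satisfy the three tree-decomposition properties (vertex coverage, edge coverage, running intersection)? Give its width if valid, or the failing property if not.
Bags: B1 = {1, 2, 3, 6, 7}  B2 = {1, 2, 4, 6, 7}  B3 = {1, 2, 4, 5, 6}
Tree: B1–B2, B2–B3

Yes; width 4.

Vertex coverage: the bags together contain {1, 2, 3, 4, 5, 6, 7}, the full vertex set. Edge coverage: each edge of G has both endpoints in at least one bag. Running intersection: for every vertex, the bags containing it form a connected subtree. All three properties hold, so this is a valid tree decomposition of width max|bag| − 1 = 4, and hence tw(G) ≤ 4.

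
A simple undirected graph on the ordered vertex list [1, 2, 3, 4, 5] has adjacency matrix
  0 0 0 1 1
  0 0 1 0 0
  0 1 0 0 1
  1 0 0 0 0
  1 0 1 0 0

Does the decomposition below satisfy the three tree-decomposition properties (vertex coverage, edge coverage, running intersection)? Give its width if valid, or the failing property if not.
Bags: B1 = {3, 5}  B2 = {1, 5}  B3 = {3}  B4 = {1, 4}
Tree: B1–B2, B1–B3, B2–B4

A tree decomposition must satisfy three properties: every vertex lies in some bag; for every edge, both endpoints lie together in some bag; and for every vertex, the bags containing it form a connected subtree. Here vertex 2 appears in no bag, so the decomposition is invalid.

No — vertex 2 appears in no bag.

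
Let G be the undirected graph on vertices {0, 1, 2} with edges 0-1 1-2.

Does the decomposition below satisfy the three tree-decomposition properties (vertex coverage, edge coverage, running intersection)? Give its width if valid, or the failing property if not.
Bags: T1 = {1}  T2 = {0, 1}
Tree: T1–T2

A tree decomposition must satisfy three properties: every vertex lies in some bag; for every edge, both endpoints lie together in some bag; and for every vertex, the bags containing it form a connected subtree. Here vertex 2 appears in no bag, so the decomposition is invalid.

No — vertex 2 appears in no bag.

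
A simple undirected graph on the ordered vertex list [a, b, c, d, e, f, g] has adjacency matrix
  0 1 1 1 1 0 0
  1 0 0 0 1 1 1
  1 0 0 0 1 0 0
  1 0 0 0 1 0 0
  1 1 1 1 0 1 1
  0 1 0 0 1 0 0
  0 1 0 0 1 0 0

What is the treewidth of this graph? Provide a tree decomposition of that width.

The largest bag has 3 vertices, giving width 2; this decomposition certifies tw(G) ≤ 2. Conversely, {a, d, e} is a clique of size 3, and the vertices of any clique must share a bag in every tree decomposition; so some bag has ≥ 3 vertices and tw(G) ≥ 2. Combining the bounds, tw(G) = 2.

Treewidth 2.
One optimal decomposition is:
Bags: B1 = {a, d, e}  B2 = {a, b, e}  B3 = {b, e, f}  B4 = {b, e, g}  B5 = {a, c, e}
Tree: B1–B2, B2–B3, B3–B4, B1–B5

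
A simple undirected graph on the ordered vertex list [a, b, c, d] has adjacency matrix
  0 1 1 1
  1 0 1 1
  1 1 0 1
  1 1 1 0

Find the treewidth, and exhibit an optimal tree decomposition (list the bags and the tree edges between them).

A single bag containing all 4 vertices is trivially a valid decomposition of width 3. On the other hand G contains the 4-clique {a, b, c, d}. A clique must lie in a single bag of any decomposition, so no decomposition can have width below 3. Therefore the treewidth is 3.

Treewidth 3.
One such decomposition:
Bags: B1 = {a, b, c, d}
Tree: (single bag)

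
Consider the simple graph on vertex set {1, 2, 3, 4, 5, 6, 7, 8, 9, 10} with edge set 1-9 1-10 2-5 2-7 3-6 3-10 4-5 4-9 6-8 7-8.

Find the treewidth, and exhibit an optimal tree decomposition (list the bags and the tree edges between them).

The largest bag has 3 vertices, giving width 2; this decomposition certifies tw(G) ≤ 2. For the lower bound, G contains the cycle 7–2–5–4–9–1–10–3–6–8–7, so G is not a forest; only forests have treewidth ≤ 1, hence tw(G) ≥ 2. Therefore the treewidth is 2.

Treewidth 2.
One such decomposition:
Bags: B1 = {2, 5, 7}  B2 = {4, 5, 7}  B3 = {4, 7, 9}  B4 = {1, 7, 9}  B5 = {1, 7, 10}  B6 = {3, 7, 10}  B7 = {3, 6, 7}  B8 = {6, 7, 8}
Tree: B1–B2, B2–B3, B3–B4, B4–B5, B5–B6, B6–B7, B7–B8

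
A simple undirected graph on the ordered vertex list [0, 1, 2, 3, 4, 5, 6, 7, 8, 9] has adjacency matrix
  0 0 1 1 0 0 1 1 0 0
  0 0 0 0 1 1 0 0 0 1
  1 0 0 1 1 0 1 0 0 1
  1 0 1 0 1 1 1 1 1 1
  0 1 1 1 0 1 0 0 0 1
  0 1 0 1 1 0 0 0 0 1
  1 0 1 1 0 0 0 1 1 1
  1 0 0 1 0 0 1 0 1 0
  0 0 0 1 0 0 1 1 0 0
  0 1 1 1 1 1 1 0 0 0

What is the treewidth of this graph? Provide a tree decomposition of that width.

Every bag has size at most 4, so the width is 4 − 1 = 3 and tw(G) ≤ 3. Conversely, {1, 4, 5, 9} is a clique of size 4, and the vertices of any clique must share a bag in every tree decomposition; so some bag has ≥ 4 vertices and tw(G) ≥ 3. Combining the bounds, tw(G) = 3.

Treewidth 3.
One such decomposition:
Bags: B1 = {2, 3, 6, 9}  B2 = {2, 3, 4, 9}  B3 = {3, 4, 5, 9}  B4 = {1, 4, 5, 9}  B5 = {0, 2, 3, 6}  B6 = {0, 3, 6, 7}  B7 = {3, 6, 7, 8}
Tree: B1–B2, B2–B3, B3–B4, B1–B5, B5–B6, B6–B7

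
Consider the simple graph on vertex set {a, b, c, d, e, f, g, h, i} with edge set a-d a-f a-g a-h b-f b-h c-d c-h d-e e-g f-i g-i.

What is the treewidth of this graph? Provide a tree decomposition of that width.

Treewidth 3.
Bags: B1 = {b, f, g, i}  B2 = {a, b, f, g}  B3 = {a, b, g, h}  B4 = {a, e, g, h}  B5 = {a, d, e, h}  B6 = {c, d, e, h}
Tree: B1–B2, B2–B3, B3–B4, B4–B5, B5–B6

Every bag has size at most 4, so the width is 4 − 1 = 3 and tw(G) ≤ 3. For the lower bound: the 4 vertex sets {b,f,i}, {g}, {a}, {c,d,e,h} are disjoint, each induces a connected subgraph, and every pair is joined by at least one edge of G. Contracting each set to a single vertex therefore yields K_{4} as a minor, and since treewidth is minor-monotone, tw(G) ≥ tw(K_{4}) = 3. The upper and lower bounds meet at 3, so that is the treewidth.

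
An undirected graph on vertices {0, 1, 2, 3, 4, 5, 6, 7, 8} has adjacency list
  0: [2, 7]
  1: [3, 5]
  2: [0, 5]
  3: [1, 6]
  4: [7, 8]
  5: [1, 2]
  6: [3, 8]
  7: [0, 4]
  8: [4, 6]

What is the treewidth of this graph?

2

A width-2 tree decomposition is:
Bags: B1 = {0, 2, 5}  B2 = {0, 1, 5}  B3 = {0, 1, 3}  B4 = {0, 3, 6}  B5 = {0, 6, 8}  B6 = {0, 4, 8}  B7 = {0, 4, 7}
Tree: B1–B2, B2–B3, B3–B4, B4–B5, B5–B6, B6–B7
The largest bag has 3 vertices, giving width 2; this decomposition certifies tw(G) ≤ 2. For the lower bound, G contains the cycle 0–2–5–1–3–6–8–4–7–0, so G is not a forest; only forests have treewidth ≤ 1, hence tw(G) ≥ 2. Hence tw(G) = 2 exactly.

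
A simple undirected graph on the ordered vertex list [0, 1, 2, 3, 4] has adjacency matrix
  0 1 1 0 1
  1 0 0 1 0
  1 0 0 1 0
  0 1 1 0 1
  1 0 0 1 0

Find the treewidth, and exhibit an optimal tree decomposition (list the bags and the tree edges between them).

The largest bag has 3 vertices, giving width 2; this decomposition certifies tw(G) ≤ 2. The edges 2–0–4–3–2 form a cycle, so G is not a tree and its treewidth is at least 2. Therefore the treewidth is 2.

Treewidth 2.
Bags: B1 = {0, 2, 3}  B2 = {0, 3, 4}  B3 = {0, 1, 3}
Tree: B1–B2, B2–B3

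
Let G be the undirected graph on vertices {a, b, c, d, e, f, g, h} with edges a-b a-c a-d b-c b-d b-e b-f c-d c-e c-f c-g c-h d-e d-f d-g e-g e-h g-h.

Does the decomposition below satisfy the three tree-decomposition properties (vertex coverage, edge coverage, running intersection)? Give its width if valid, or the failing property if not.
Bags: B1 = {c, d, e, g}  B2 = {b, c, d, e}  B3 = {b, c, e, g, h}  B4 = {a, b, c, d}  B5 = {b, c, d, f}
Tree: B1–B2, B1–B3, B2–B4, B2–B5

A tree decomposition must satisfy three properties: every vertex lies in some bag; for every edge, both endpoints lie together in some bag; and for every vertex, the bags containing it form a connected subtree. Here bags containing vertex b are not connected in the tree, so the decomposition is invalid.

No — bags containing vertex b are not connected in the tree.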